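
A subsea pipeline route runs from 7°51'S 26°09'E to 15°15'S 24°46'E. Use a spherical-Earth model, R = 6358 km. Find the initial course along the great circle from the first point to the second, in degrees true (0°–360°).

N = sin Δλ·cos φ₂ = -0.0233;  D = cos φ₁ sin φ₂ − sin φ₁ cos φ₂ cos Δλ = -0.1288
initial course = atan2(N, D) = 190.25°

190.2°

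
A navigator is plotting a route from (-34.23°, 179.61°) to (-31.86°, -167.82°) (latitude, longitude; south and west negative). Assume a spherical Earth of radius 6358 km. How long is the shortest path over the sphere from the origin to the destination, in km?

cos σ = sin φ₁ sin φ₂ + cos φ₁ cos φ₂ cos Δλ
      = sin(-34.23°)sin(-31.86°) + cos(-34.23°)cos(-31.86°)cos(12.57°) = 0.9823
σ = 10.792° → d = Rσ = 6358·0.18836 = 1198 km

1198 km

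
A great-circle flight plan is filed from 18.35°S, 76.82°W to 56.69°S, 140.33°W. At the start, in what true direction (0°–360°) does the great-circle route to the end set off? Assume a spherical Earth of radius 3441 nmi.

θ = atan2( sin Δλ·cos φ₂ ,  cos φ₁ sin φ₂ − sin φ₁ cos φ₂ cos Δλ )
  = atan2(-0.4915, -0.7161) = 214.46°

214.5°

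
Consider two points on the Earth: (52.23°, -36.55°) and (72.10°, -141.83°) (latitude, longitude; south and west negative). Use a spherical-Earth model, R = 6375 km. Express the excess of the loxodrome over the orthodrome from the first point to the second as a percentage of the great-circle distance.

Great circle: σ = 0.7918 rad → d_gc = Rσ = 5047.4 km
Rhumb: Δφ = +0.3468, Δλ = -1.8375, Δψ = +0.7757, q = Δφ/Δψ = 0.4471 → d_rh = R√(Δφ²+q²Δλ²) = 5684.6 km
Excess = (5684.6 − 5047.4) / 5047.4 = 637.2 / 5047.4 = 12.62% ≈ 12.6%

12.6%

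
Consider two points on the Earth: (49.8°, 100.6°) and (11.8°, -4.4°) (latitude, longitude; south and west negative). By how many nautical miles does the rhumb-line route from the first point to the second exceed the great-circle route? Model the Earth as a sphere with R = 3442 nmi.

Great circle: cos σ = sin φ₁ sin φ₂ + cos φ₁ cos φ₂ cos Δλ,  σ = 1.5781 rad → d_gc = 5431.9 nmi
Rhumb line: Δψ = -0.7978, q = Δφ/Δψ = 0.8313, d_rh = R√(Δφ²+q²Δλ²) = 5718.9 nmi
Excess = 5718.9 − 5431.9 = 287.0 ≈ 287 nmi

287 nmi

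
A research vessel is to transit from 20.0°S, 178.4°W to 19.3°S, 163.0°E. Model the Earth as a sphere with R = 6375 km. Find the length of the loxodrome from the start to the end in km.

Δψ = ln[tan(π/4+φ₂/2)/tan(π/4+φ₁/2)] = +0.0130;  Δφ = +0.0122 rad,  Δλ = -0.3246 rad
q = Δφ/Δψ = 0.9418
d = R·√(Δφ² + q²Δλ²) = 6375·0.30597 = 1951 km

1951 km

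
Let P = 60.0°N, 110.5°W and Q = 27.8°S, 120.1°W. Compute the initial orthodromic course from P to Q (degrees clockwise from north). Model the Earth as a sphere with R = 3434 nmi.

188.5°

θ = atan2( sin Δλ·cos φ₂ ,  cos φ₁ sin φ₂ − sin φ₁ cos φ₂ cos Δλ )
  = atan2(-0.1475, -0.9885) = 188.49°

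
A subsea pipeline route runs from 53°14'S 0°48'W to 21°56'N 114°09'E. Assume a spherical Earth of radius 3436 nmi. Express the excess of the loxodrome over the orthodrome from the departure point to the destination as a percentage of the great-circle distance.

3.0%

Great circle: σ = 2.1335 rad → d_gc = Rσ = 7330.6 nmi
Rhumb: Δφ = +1.3119, Δλ = +2.0063, Δψ = +1.4941, q = Δφ/Δψ = 0.8780 → d_rh = R√(Δφ²+q²Δλ²) = 7546.9 nmi
Excess = (7546.9 − 7330.6) / 7330.6 = 216.3 / 7330.6 = 2.951% ≈ 3.0%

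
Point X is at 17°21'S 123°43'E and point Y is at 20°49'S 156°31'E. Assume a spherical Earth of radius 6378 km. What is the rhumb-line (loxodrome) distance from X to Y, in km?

3471 km

Rhumb course C = atan2(Δλ, Δψ) with Δψ = ln[tan(π/4+φ₂/2)/tan(π/4+φ₁/2)] = -0.0640, Δλ = +0.5725 → C = 96.38°
d = R·|Δφ| / |cos C| = 6378·0.06050 / 0.11117 = 3471 km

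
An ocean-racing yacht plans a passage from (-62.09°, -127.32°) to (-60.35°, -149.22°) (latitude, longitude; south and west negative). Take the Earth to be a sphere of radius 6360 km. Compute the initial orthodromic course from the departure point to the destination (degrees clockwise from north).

θ = atan2( sin Δλ·cos φ₂ ,  cos φ₁ sin φ₂ − sin φ₁ cos φ₂ cos Δλ )
  = atan2(-0.1845, -0.0012) = 269.63°

269.6°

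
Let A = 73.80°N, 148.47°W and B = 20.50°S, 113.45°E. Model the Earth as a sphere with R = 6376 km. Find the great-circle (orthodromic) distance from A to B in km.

12453 km

Haversine: a = sin²(Δφ/2)+cos φ₁ cos φ₂ sin²(Δλ/2) = 0.68652;  σ = 2·atan2(√a,√(1−a))
σ = 111.903° → d = Rσ = 6376·1.95307 = 12453 km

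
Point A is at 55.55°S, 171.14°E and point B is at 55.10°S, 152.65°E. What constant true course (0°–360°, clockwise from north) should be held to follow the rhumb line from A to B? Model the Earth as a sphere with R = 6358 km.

272.4°

Δψ = ln[tan(π/4+φ₂/2)/tan(π/4+φ₁/2)] = +0.0138
Δλ = -0.3227 rad (taken the short way round)
course = atan2(Δλ, Δψ) = 272.45°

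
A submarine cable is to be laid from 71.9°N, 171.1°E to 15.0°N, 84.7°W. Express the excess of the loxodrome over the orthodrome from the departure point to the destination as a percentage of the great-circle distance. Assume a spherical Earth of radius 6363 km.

Great circle: σ = 1.3975 rad → d_gc = Rσ = 8892.5 km
Rhumb: Δφ = -0.9931, Δλ = +1.8186, Δψ = -1.5723, q = Δφ/Δψ = 0.6316 → d_rh = R√(Δφ²+q²Δλ²) = 9662.1 km
Excess = (9662.1 − 8892.5) / 8892.5 = 769.6 / 8892.5 = 8.654% ≈ 8.7%

8.7%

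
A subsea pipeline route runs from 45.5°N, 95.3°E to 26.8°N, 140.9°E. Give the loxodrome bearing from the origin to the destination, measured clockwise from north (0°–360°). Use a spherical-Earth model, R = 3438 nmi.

117.1°

Meridional parts: M(φ₁)=+0.8938, M(φ₂)=+0.4858 → ΔM = -0.4080;  Δλ = +0.7959 rad
tan C = Δλ / ΔM = -1.9508 → C = 117.14°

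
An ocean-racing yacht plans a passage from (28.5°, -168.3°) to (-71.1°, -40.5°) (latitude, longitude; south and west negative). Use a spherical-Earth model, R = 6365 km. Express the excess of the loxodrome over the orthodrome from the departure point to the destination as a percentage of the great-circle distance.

Great circle: σ = 2.2471 rad → d_gc = Rσ = 14302.7 km
Rhumb: Δφ = -1.7383, Δλ = +2.2305, Δψ = -2.3124, q = Δφ/Δψ = 0.7518 → d_rh = R√(Δφ²+q²Δλ²) = 15373.2 km
Excess = (15373.2 − 14302.7) / 14302.7 = 1070.5 / 14302.7 = 7.48% ≈ 7.5%

7.5%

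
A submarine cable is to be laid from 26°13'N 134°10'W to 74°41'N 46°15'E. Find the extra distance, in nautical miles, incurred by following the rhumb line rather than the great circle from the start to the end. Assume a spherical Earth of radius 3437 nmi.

Great circle: cos σ = sin φ₁ sin φ₂ + cos φ₁ cos φ₂ cos Δλ,  σ = 1.3805 rad → d_gc = 4744.9 nmi
Rhumb line: Δψ = +1.5320, q = Δφ/Δψ = 0.5521, d_rh = R√(Δφ²+q²Δλ²) = 6620.6 nmi
Excess = 6620.6 − 4744.9 = 1875.7 ≈ 1876 nmi

1876 nmi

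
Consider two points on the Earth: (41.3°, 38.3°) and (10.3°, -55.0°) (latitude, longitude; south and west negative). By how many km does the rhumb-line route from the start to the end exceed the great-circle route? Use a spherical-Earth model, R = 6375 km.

Great circle: cos σ = sin φ₁ sin φ₂ + cos φ₁ cos φ₂ cos Δλ,  σ = 1.4953 rad → d_gc = 9532.3 km
Rhumb line: Δψ = -0.6121, q = Δφ/Δψ = 0.8840, d_rh = R√(Δφ²+q²Δλ²) = 9803.3 km
Excess = 9803.3 − 9532.3 = 271.0 ≈ 271 km

271 km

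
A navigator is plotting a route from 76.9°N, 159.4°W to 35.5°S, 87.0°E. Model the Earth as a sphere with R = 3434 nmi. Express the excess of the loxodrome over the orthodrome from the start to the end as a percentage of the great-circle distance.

Great circle: σ = 2.2646 rad → d_gc = Rσ = 7776.6 nmi
Rhumb: Δφ = -1.9618, Δλ = -1.9827, Δψ = -2.8279, q = Δφ/Δψ = 0.6937 → d_rh = R√(Δφ²+q²Δλ²) = 8227.4 nmi
Excess = (8227.4 − 7776.6) / 7776.6 = 450.8 / 7776.6 = 5.80% ≈ 5.8%

5.8%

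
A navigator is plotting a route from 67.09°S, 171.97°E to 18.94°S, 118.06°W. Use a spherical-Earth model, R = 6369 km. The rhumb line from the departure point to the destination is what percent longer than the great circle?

Great circle: σ = 1.1317 rad → d_gc = Rσ = 7208.0 km
Rhumb: Δφ = +0.8404, Δλ = +1.2212, Δψ = +1.2596, q = Δφ/Δψ = 0.6672 → d_rh = R√(Δφ²+q²Δλ²) = 7454.9 km
Excess = (7454.9 − 7208.0) / 7208.0 = 246.9 / 7208.0 = 3.43% ≈ 3.4%

3.4%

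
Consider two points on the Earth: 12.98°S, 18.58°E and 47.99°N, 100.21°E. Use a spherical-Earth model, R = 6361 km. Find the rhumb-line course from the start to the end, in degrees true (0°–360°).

Meridional parts: M(φ₁)=-0.2285, M(φ₂)=+0.9572 → ΔM = +1.1857;  Δλ = +1.4247 rad
tan C = Δλ / ΔM = +1.2016 → C = 50.23°

50.2°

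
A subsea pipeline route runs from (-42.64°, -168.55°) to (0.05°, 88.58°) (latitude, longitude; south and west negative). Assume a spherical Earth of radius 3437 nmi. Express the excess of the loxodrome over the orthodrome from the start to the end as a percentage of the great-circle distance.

Great circle: σ = 1.7360 rad → d_gc = Rσ = 5966.6 nmi
Rhumb: Δφ = +0.7451, Δλ = -1.7954, Δψ = +0.8251, q = Δφ/Δψ = 0.9030 → d_rh = R√(Δφ²+q²Δλ²) = 6132.4 nmi
Excess = (6132.4 − 5966.6) / 5966.6 = 165.8 / 5966.6 = 2.78% ≈ 2.8%

2.8%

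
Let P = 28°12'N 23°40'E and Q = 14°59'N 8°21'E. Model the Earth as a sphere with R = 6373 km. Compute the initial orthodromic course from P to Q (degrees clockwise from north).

N = sin Δλ·cos φ₂ = -0.2552;  D = cos φ₁ sin φ₂ − sin φ₁ cos φ₂ cos Δλ = -0.2124
initial course = atan2(N, D) = 230.22°

230.2°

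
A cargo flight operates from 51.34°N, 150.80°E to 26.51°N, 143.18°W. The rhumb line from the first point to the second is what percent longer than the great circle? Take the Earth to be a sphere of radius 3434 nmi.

2.5%

Great circle: σ = 0.9573 rad → d_gc = Rσ = 3287.3 nmi
Rhumb: Δφ = -0.4334, Δλ = +1.1523, Δψ = -0.5674, q = Δφ/Δψ = 0.7637 → d_rh = R√(Δφ²+q²Δλ²) = 3368.5 nmi
Excess = (3368.5 − 3287.3) / 3287.3 = 81.2 / 3287.3 = 2.47% ≈ 2.5%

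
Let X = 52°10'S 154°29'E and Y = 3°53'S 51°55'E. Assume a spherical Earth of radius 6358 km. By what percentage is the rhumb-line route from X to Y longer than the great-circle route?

Great circle: σ = 1.6505 rad → d_gc = Rσ = 10494.1 km
Rhumb: Δφ = +0.8427, Δλ = -1.7901, Δψ = +1.0031, q = Δφ/Δψ = 0.8401 → d_rh = R√(Δφ²+q²Δλ²) = 10960.8 km
Excess = (10960.8 − 10494.1) / 10494.1 = 466.7 / 10494.1 = 4.447% ≈ 4.4%

4.4%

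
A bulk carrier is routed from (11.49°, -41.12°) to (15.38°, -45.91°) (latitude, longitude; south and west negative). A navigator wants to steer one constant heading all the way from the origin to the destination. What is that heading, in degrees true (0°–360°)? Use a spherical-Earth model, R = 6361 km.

Δψ = ln[tan(π/4+φ₂/2)/tan(π/4+φ₁/2)] = +0.0698
Δλ = -0.0836 rad (taken the short way round)
course = atan2(Δλ, Δψ) = 309.87°

309.9°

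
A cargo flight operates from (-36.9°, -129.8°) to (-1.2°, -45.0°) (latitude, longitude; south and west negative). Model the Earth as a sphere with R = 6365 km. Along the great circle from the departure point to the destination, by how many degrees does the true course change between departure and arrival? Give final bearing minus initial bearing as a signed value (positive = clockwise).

-34.8°

At departure: θ₁ = atan2(sin Δλ cos φ₂, cos φ₁ sin φ₂ − sin φ₁ cos φ₂ cos Δλ) = 87.83°
At arrival: θ₂ = atan2(sin Δλ cos φ₁, −cos φ₂ sin φ₁ + sin φ₂ cos φ₁ cos Δλ) = 53.06°
Δθ = θ₂ − θ₁ = -34.8°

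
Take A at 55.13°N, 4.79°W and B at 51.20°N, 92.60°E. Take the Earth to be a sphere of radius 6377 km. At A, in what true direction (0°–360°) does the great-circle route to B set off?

50.5°

N = sin Δλ·cos φ₂ = +0.6214;  D = cos φ₁ sin φ₂ − sin φ₁ cos φ₂ cos Δλ = +0.5117
initial course = atan2(N, D) = 50.53°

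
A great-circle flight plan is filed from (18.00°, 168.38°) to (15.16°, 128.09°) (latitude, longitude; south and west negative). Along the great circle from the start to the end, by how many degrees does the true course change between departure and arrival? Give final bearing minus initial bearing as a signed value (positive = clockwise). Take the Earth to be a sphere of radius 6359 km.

At departure: θ₁ = atan2(sin Δλ cos φ₂, cos φ₁ sin φ₂ − sin φ₁ cos φ₂ cos Δλ) = 271.95°
At arrival: θ₂ = atan2(sin Δλ cos φ₁, −cos φ₂ sin φ₁ + sin φ₂ cos φ₁ cos Δλ) = 259.99°
Δθ = θ₂ − θ₁ = -12.0°

-12.0°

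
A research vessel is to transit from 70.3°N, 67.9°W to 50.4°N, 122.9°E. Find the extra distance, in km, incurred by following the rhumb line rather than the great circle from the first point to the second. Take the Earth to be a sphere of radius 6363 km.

2661 km

Great circle: cos σ = sin φ₁ sin φ₂ + cos φ₁ cos φ₂ cos Δλ,  σ = 1.0305 rad → d_gc = 6557.4 km
Rhumb line: Δψ = -0.7292, q = Δφ/Δψ = 0.4763, d_rh = R√(Δφ²+q²Δλ²) = 9218.3 km
Excess = 9218.3 − 6557.4 = 2660.9 ≈ 2661 km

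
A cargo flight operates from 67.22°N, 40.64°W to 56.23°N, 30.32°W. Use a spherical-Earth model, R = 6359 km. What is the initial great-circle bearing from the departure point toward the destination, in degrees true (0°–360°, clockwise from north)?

N = sin Δλ·cos φ₂ = +0.0996;  D = cos φ₁ sin φ₂ − sin φ₁ cos φ₂ cos Δλ = -0.1823
initial course = atan2(N, D) = 151.36°

151.4°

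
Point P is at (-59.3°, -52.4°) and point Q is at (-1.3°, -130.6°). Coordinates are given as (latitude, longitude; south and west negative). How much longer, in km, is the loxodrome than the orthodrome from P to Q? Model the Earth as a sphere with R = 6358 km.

250 km

Great circle: cos σ = sin φ₁ sin φ₂ + cos φ₁ cos φ₂ cos Δλ,  σ = 1.4466 rad → d_gc = 9197.4 km
Rhumb line: Δψ = +1.2701, q = Δφ/Δψ = 0.7970, d_rh = R√(Δφ²+q²Δλ²) = 9447.7 km
Excess = 9447.7 − 9197.4 = 250.3 ≈ 250 km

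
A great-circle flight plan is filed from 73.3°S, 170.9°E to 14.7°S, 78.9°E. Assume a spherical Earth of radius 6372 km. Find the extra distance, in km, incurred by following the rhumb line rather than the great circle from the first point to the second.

Great circle: cos σ = sin φ₁ sin φ₂ + cos φ₁ cos φ₂ cos Δλ,  σ = 1.3353 rad → d_gc = 8508.3 km
Rhumb line: Δψ = +1.6594, q = Δφ/Δψ = 0.6163, d_rh = R√(Δφ²+q²Δλ²) = 9068.5 km
Excess = 9068.5 − 8508.3 = 560.2 ≈ 560 km

560 km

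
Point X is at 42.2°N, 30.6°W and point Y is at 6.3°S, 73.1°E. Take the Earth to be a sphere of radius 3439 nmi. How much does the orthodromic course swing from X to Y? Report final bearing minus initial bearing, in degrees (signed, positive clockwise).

+46.6°

Initial bearing θ₁ = atan2(sin Δλ cos φ₂, cos φ₁ sin φ₂ − sin φ₁ cos φ₂ cos Δλ) = 85.45°
Final bearing θ₂ = (initial bearing from the destination back to the start) + 180° = 132.02°
Δθ = θ₂ − θ₁ = +46.6°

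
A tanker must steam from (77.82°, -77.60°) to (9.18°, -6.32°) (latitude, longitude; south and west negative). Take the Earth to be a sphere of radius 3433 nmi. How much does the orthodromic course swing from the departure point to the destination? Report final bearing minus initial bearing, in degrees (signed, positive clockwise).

At departure: θ₁ = atan2(sin Δλ cos φ₂, cos φ₁ sin φ₂ − sin φ₁ cos φ₂ cos Δλ) = 106.45°
At arrival: θ₂ = atan2(sin Δλ cos φ₁, −cos φ₂ sin φ₁ + sin φ₂ cos φ₁ cos Δλ) = 168.17°
Δθ = θ₂ − θ₁ = +61.7°

+61.7°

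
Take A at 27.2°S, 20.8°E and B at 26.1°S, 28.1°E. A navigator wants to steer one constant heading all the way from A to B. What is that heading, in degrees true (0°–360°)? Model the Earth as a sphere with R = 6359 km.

80.4°

Meridional parts: M(φ₁)=-0.4936, M(φ₂)=-0.4722 → ΔM = +0.0215;  Δλ = +0.1274 rad
tan C = Δλ / ΔM = +5.9312 → C = 80.43°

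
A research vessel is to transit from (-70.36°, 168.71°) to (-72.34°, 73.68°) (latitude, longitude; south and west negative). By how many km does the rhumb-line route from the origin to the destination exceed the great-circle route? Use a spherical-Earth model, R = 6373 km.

346 km

Great circle: cos σ = sin φ₁ sin φ₂ + cos φ₁ cos φ₂ cos Δλ,  σ = 0.4767 rad → d_gc = 3038.2 km
Rhumb line: Δψ = -0.1082, q = Δφ/Δψ = 0.3195, d_rh = R√(Δφ²+q²Δλ²) = 3384.2 km
Excess = 3384.2 − 3038.2 = 346.0 ≈ 346 km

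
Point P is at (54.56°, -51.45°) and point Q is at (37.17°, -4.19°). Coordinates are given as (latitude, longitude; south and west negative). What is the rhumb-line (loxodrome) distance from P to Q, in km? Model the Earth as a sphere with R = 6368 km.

Rhumb course C = atan2(Δλ, Δψ) with Δψ = ln[tan(π/4+φ₂/2)/tan(π/4+φ₁/2)] = -0.4412, Δλ = +0.8248 → C = 118.14°
d = R·|Δφ| / |cos C| = 6368·0.30351 / 0.47167 = 4098 km

4098 km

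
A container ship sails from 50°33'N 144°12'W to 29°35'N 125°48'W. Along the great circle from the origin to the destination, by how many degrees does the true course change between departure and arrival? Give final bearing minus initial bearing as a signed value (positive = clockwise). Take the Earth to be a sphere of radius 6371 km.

At departure: θ₁ = atan2(sin Δλ cos φ₂, cos φ₁ sin φ₂ − sin φ₁ cos φ₂ cos Δλ) = 139.68°
At arrival: θ₂ = atan2(sin Δλ cos φ₁, −cos φ₂ sin φ₁ + sin φ₂ cos φ₁ cos Δλ) = 151.79°
Δθ = θ₂ − θ₁ = +12.1°

+12.1°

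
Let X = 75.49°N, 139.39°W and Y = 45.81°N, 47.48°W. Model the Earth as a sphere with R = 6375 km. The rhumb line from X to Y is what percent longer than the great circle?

8.9%

Great circle: σ = 0.8116 rad → d_gc = Rσ = 5173.9 km
Rhumb: Δφ = -0.5180, Δλ = +1.6041, Δψ = -1.1597, q = Δφ/Δψ = 0.4467 → d_rh = R√(Δφ²+q²Δλ²) = 5636.7 km
Excess = (5636.7 − 5173.9) / 5173.9 = 462.8 / 5173.9 = 8.94% ≈ 8.9%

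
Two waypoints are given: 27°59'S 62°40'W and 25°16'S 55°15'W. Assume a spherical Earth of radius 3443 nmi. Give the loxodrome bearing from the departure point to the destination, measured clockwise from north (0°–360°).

Δψ = ln[tan(π/4+φ₂/2)/tan(π/4+φ₁/2)] = +0.0530
Δλ = +0.1294 rad (taken the short way round)
course = atan2(Δλ, Δψ) = 67.72°

67.7°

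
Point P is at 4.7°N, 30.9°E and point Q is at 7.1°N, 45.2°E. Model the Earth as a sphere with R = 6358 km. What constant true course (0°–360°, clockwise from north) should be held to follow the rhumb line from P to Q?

80.4°

Δψ = ln[tan(π/4+φ₂/2)/tan(π/4+φ₁/2)] = +0.0421
Δλ = +0.2496 rad (taken the short way round)
course = atan2(Δλ, Δψ) = 80.42°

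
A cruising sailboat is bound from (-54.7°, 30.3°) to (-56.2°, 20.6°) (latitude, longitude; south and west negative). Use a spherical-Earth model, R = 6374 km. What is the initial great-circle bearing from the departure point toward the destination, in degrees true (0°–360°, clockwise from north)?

250.8°

N = sin Δλ·cos φ₂ = -0.0937;  D = cos φ₁ sin φ₂ − sin φ₁ cos φ₂ cos Δλ = -0.0327
initial course = atan2(N, D) = 250.78°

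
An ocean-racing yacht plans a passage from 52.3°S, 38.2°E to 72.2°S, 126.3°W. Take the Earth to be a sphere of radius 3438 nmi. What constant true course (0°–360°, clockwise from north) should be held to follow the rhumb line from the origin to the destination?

Δψ = ln[tan(π/4+φ₂/2)/tan(π/4+φ₁/2)] = -0.7794
Δλ = -2.8711 rad (taken the short way round)
course = atan2(Δλ, Δψ) = 254.81°

254.8°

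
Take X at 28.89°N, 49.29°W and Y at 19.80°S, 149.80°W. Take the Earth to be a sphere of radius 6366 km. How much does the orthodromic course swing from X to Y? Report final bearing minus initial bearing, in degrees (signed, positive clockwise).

Initial bearing θ₁ = atan2(sin Δλ cos φ₂, cos φ₁ sin φ₂ − sin φ₁ cos φ₂ cos Δλ) = 256.99°
Final bearing θ₂ = (initial bearing from the destination back to the start) + 180° = 245.05°
Δθ = θ₂ − θ₁ = -11.9°

-11.9°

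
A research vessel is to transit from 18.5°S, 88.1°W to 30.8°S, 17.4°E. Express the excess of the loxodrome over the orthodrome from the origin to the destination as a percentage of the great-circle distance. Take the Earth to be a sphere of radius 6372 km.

3.5%

Great circle: σ = 1.6260 rad → d_gc = Rσ = 10361.1 km
Rhumb: Δφ = -0.2147, Δλ = +1.8413, Δψ = -0.2368, q = Δφ/Δψ = 0.9064 → d_rh = R√(Δφ²+q²Δλ²) = 10722.2 km
Excess = (10722.2 − 10361.1) / 10361.1 = 361.1 / 10361.1 = 3.49% ≈ 3.5%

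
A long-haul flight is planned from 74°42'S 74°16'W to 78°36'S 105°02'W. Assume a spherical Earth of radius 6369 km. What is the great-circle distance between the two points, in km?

886 km

Haversine: a = sin²(Δφ/2)+cos φ₁ cos φ₂ sin²(Δλ/2) = 0.00483;  σ = 2·atan2(√a,√(1−a))
σ = 7.969° → d = Rσ = 6369·0.13908 = 886 km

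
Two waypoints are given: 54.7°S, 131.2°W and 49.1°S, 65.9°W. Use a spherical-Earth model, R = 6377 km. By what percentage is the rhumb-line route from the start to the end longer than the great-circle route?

Great circle: σ = 0.6841 rad → d_gc = Rσ = 4362.6 km
Rhumb: Δφ = +0.0977, Δλ = +1.1397, Δψ = +0.1587, q = Δφ/Δψ = 0.6160 → d_rh = R√(Δφ²+q²Δλ²) = 4520.1 km
Excess = (4520.1 − 4362.6) / 4362.6 = 157.5 / 4362.6 = 3.61% ≈ 3.6%

3.6%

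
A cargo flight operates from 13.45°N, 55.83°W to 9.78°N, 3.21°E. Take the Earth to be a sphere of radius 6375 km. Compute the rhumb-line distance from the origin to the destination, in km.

Rhumb course C = atan2(Δλ, Δψ) with Δψ = ln[tan(π/4+φ₂/2)/tan(π/4+φ₁/2)] = -0.0654, Δλ = +1.0304 → C = 93.63°
d = R·|Δφ| / |cos C| = 6375·0.06405 / 0.06335 = 6446 km

6446 km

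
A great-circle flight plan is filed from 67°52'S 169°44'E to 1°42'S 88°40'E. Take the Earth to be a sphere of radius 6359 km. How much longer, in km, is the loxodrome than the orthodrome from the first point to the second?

Great circle: cos σ = sin φ₁ sin φ₂ + cos φ₁ cos φ₂ cos Δλ,  σ = 1.4847 rad → d_gc = 9441.4 km
Rhumb line: Δψ = +1.6021, q = Δφ/Δψ = 0.7208, d_rh = R√(Δφ²+q²Δλ²) = 9797.4 km
Excess = 9797.4 − 9441.4 = 356.0 ≈ 356 km

356 km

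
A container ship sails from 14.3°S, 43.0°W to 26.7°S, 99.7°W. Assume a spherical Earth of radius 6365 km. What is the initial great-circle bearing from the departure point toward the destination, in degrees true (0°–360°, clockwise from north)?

θ = atan2( sin Δλ·cos φ₂ ,  cos φ₁ sin φ₂ − sin φ₁ cos φ₂ cos Δλ )
  = atan2(-0.7467, -0.3142) = 247.18°

247.2°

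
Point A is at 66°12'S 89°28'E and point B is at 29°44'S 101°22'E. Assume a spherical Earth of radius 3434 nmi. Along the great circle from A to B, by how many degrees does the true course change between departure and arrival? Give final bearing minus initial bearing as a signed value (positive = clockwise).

-9.3°

Initial bearing θ₁ = atan2(sin Δλ cos φ₂, cos φ₁ sin φ₂ − sin φ₁ cos φ₂ cos Δλ) = 17.23°
Final bearing θ₂ = (initial bearing from the destination back to the start) + 180° = 7.91°
Δθ = θ₂ − θ₁ = -9.3°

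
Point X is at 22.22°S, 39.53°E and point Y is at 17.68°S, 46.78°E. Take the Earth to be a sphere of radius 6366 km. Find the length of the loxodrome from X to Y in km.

910 km

Rhumb course C = atan2(Δλ, Δψ) with Δψ = ln[tan(π/4+φ₂/2)/tan(π/4+φ₁/2)] = +0.0843, Δλ = +0.1265 → C = 56.32°
d = R·|Δφ| / |cos C| = 6366·0.07924 / 0.55455 = 910 km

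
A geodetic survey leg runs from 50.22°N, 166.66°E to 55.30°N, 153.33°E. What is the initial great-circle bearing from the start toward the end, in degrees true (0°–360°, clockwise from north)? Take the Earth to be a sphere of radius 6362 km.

θ = atan2( sin Δλ·cos φ₂ ,  cos φ₁ sin φ₂ − sin φ₁ cos φ₂ cos Δλ )
  = atan2(-0.1313, +0.1003) = 307.40°

307.4°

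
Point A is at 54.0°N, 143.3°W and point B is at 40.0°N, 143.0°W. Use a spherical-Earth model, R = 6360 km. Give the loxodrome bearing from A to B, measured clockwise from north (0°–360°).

Δψ = ln[tan(π/4+φ₂/2)/tan(π/4+φ₁/2)] = -0.3613
Δλ = +0.0052 rad (taken the short way round)
course = atan2(Δλ, Δψ) = 179.17°

179.2°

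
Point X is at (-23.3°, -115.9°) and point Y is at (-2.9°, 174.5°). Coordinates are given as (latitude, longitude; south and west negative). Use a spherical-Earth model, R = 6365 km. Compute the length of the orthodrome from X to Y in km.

Haversine: a = sin²(Δφ/2)+cos φ₁ cos φ₂ sin²(Δλ/2) = 0.33013;  σ = 2·atan2(√a,√(1−a))
σ = 70.139° → d = Rσ = 6365·1.22415 = 7792 km

7792 km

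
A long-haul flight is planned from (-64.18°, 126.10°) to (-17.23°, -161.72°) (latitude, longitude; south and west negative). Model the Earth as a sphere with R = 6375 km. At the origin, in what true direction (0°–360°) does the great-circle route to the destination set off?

81.6°

θ = atan2( sin Δλ·cos φ₂ ,  cos φ₁ sin φ₂ − sin φ₁ cos φ₂ cos Δλ )
  = atan2(+0.9093, +0.1341) = 81.61°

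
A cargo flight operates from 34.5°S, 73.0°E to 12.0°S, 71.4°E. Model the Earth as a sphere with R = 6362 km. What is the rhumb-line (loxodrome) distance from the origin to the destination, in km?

2504 km

Δψ = ln[tan(π/4+φ₂/2)/tan(π/4+φ₁/2)] = +0.4312;  Δφ = +0.3927 rad,  Δλ = -0.0279 rad
q = Δφ/Δψ = 0.9107
d = R·√(Δφ² + q²Δλ²) = 6362·0.39352 = 2504 km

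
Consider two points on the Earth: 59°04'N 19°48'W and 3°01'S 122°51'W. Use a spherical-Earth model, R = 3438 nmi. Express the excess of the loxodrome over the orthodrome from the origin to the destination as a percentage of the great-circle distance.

4.8%

Great circle: σ = 1.7326 rad → d_gc = Rσ = 5956.5 nmi
Rhumb: Δφ = -1.0836, Δλ = -1.7986, Δψ = -1.3375, q = Δφ/Δψ = 0.8101 → d_rh = R√(Δφ²+q²Δλ²) = 6242.8 nmi
Excess = (6242.8 − 5956.5) / 5956.5 = 286.3 / 5956.5 = 4.81% ≈ 4.8%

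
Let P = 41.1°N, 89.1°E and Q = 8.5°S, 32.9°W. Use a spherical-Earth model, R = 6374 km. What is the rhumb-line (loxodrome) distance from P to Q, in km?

13699 km

Rhumb course C = atan2(Δλ, Δψ) with Δψ = ln[tan(π/4+φ₂/2)/tan(π/4+φ₁/2)] = -0.9371, Δλ = -2.1293 → C = 246.25°
d = R·|Δφ| / |cos C| = 6374·0.86568 / 0.40281 = 13699 km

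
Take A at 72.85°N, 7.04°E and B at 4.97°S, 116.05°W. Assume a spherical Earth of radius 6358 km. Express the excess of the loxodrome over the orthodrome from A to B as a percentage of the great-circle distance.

10.4%

Great circle: σ = 1.8164 rad → d_gc = Rσ = 11548.8 km
Rhumb: Δφ = -1.3582, Δλ = -2.1483, Δψ = -1.9787, q = Δφ/Δψ = 0.6864 → d_rh = R√(Δφ²+q²Δλ²) = 12746.6 km
Excess = (12746.6 − 11548.8) / 11548.8 = 1197.8 / 11548.8 = 10.37% ≈ 10.4%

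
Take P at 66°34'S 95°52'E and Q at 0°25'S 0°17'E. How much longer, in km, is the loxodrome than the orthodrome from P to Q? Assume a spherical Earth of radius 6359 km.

535 km

Great circle: cos σ = sin φ₁ sin φ₂ + cos φ₁ cos φ₂ cos Δλ,  σ = 1.6028 rad → d_gc = 10192.3 km
Rhumb line: Δψ = +1.5659, q = Δφ/Δψ = 0.7373, d_rh = R√(Δφ²+q²Δλ²) = 10727.5 km
Excess = 10727.5 − 10192.3 = 535.2 ≈ 535 km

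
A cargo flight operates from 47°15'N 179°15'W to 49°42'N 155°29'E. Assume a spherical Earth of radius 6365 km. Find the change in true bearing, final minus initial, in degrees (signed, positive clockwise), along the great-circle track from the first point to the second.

-19.1°

Initial bearing θ₁ = atan2(sin Δλ cos φ₂, cos φ₁ sin φ₂ − sin φ₁ cos φ₂ cos Δλ) = 287.72°
Final bearing θ₂ = (initial bearing from the destination back to the start) + 180° = 268.66°
Δθ = θ₂ − θ₁ = -19.1°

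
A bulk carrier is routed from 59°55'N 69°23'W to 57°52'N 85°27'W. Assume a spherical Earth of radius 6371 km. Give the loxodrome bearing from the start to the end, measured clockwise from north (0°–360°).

256.1°

Meridional parts: M(φ₁)=+1.3141, M(φ₂)=+1.2448 → ΔM = -0.0693;  Δλ = -0.2804 rad
tan C = Δλ / ΔM = +4.0479 → C = 256.12°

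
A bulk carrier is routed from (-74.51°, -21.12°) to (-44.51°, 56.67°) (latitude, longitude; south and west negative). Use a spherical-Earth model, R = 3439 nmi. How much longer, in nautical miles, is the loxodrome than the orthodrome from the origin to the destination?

Great circle: cos σ = sin φ₁ sin φ₂ + cos φ₁ cos φ₂ cos Δλ,  σ = 0.7730 rad → d_gc = 2658.2 nmi
Rhumb line: Δψ = +1.1257, q = Δφ/Δψ = 0.4651, d_rh = R√(Δφ²+q²Δλ²) = 2821.1 nmi
Excess = 2821.1 − 2658.2 = 162.9 ≈ 163 nmi

163 nmi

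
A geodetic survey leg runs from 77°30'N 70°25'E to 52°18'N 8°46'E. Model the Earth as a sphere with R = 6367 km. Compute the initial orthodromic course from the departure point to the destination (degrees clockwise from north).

258.2°

θ = atan2( sin Δλ·cos φ₂ ,  cos φ₁ sin φ₂ − sin φ₁ cos φ₂ cos Δλ )
  = atan2(-0.5382, -0.1123) = 258.22°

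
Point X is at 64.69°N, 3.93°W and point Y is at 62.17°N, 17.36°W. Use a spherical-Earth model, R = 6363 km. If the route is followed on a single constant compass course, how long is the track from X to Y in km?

723 km

Rhumb course C = atan2(Δλ, Δψ) with Δψ = ln[tan(π/4+φ₂/2)/tan(π/4+φ₁/2)] = -0.0984, Δλ = -0.2344 → C = 247.23°
d = R·|Δφ| / |cos C| = 6363·0.04398 / 0.38708 = 723 km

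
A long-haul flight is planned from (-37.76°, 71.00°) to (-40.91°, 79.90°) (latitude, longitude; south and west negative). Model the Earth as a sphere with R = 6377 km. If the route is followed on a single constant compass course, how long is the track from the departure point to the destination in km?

842 km

Rhumb course C = atan2(Δλ, Δψ) with Δψ = ln[tan(π/4+φ₂/2)/tan(π/4+φ₁/2)] = -0.0711, Δλ = +0.1553 → C = 114.60°
d = R·|Δφ| / |cos C| = 6377·0.05498 / 0.41621 = 842 km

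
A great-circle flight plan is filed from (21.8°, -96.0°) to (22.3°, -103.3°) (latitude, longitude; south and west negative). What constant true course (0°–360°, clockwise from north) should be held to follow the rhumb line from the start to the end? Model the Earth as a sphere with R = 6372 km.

Δψ = ln[tan(π/4+φ₂/2)/tan(π/4+φ₁/2)] = +0.0094
Δλ = -0.1274 rad (taken the short way round)
course = atan2(Δλ, Δψ) = 274.23°

274.2°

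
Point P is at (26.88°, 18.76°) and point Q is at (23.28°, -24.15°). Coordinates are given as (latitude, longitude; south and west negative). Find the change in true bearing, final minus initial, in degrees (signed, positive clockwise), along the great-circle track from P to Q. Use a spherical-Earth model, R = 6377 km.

Initial bearing θ₁ = atan2(sin Δλ cos φ₂, cos φ₁ sin φ₂ − sin φ₁ cos φ₂ cos Δλ) = 274.42°
Final bearing θ₂ = (initial bearing from the destination back to the start) + 180° = 255.49°
Δθ = θ₂ − θ₁ = -18.9°

-18.9°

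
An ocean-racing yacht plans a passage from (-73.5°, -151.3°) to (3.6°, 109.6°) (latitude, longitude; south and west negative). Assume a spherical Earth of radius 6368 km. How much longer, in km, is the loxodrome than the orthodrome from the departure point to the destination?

671 km

Great circle: cos σ = sin φ₁ sin φ₂ + cos φ₁ cos φ₂ cos Δλ,  σ = 1.6760 rad → d_gc = 10672.9 km
Rhumb line: Δψ = +1.9939, q = Δφ/Δψ = 0.6749, d_rh = R√(Δφ²+q²Δλ²) = 11343.8 km
Excess = 11343.8 − 10672.9 = 670.9 ≈ 671 km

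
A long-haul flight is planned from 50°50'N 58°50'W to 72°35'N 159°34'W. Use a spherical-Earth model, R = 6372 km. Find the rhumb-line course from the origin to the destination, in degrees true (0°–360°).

Meridional parts: M(φ₁)=+1.0335, M(φ₂)=+1.8762 → ΔM = +0.8427;  Δλ = -1.7581 rad
tan C = Δλ / ΔM = -2.0863 → C = 295.61°

295.6°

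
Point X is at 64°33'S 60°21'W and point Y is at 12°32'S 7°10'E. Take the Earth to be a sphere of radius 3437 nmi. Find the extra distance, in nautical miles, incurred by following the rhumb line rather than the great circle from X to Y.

114 nmi

Great circle: cos σ = sin φ₁ sin φ₂ + cos φ₁ cos φ₂ cos Δλ,  σ = 1.2064 rad → d_gc = 4146.5 nmi
Rhumb line: Δψ = +1.2675, q = Δφ/Δψ = 0.7163, d_rh = R√(Δφ²+q²Δλ²) = 4260.5 nmi
Excess = 4260.5 − 4146.5 = 114.0 ≈ 114 nmi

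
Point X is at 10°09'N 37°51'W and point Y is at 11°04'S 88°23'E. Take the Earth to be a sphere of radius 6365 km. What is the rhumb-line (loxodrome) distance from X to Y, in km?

Δψ = ln[tan(π/4+φ₂/2)/tan(π/4+φ₁/2)] = -0.3724;  Δφ = -0.3703 rad,  Δλ = +2.2032 rad
q = Δφ/Δψ = 0.9942
d = R·√(Δφ² + q²Δλ²) = 6365·2.22157 = 14140 km

14140 km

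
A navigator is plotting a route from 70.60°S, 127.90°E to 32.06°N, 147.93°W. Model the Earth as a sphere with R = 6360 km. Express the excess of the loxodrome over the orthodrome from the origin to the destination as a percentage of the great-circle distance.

Great circle: σ = 2.0624 rad → d_gc = Rσ = 13117.1 km
Rhumb: Δφ = +1.7918, Δλ = +1.4690, Δψ = +2.3578, q = Δφ/Δψ = 0.7599 → d_rh = R√(Δφ²+q²Δλ²) = 13426.5 km
Excess = (13426.5 − 13117.1) / 13117.1 = 309.4 / 13117.1 = 2.36% ≈ 2.4%

2.4%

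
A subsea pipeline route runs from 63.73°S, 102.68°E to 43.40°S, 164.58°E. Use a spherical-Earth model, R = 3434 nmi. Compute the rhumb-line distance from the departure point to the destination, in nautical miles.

2470 nmi

Rhumb course C = atan2(Δλ, Δψ) with Δψ = ln[tan(π/4+φ₂/2)/tan(π/4+φ₁/2)] = +0.6128, Δλ = +1.0804 → C = 60.44°
d = R·|Δφ| / |cos C| = 3434·0.35483 / 0.49337 = 2470 nmi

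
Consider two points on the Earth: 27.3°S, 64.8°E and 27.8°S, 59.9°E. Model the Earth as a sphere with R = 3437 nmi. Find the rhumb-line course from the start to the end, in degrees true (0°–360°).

Meridional parts: M(φ₁)=-0.4956, M(φ₂)=-0.5054 → ΔM = -0.0098;  Δλ = -0.0855 rad
tan C = Δλ / ΔM = +8.6887 → C = 263.43°

263.4°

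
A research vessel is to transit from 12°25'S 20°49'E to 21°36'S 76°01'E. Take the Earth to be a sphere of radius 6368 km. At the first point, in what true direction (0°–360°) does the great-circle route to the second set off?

107.8°

N = sin Δλ·cos φ₂ = +0.7635;  D = cos φ₁ sin φ₂ − sin φ₁ cos φ₂ cos Δλ = -0.2454
initial course = atan2(N, D) = 107.82°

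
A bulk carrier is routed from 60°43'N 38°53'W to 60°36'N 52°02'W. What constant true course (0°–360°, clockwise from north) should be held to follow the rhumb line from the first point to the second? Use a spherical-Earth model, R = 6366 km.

269.0°

Δψ = ln[tan(π/4+φ₂/2)/tan(π/4+φ₁/2)] = -0.0042
Δλ = -0.2295 rad (taken the short way round)
course = atan2(Δλ, Δψ) = 268.96°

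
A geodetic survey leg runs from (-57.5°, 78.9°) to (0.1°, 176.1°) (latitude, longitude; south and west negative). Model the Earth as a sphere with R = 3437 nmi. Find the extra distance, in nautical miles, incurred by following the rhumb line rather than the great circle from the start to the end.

Great circle: cos σ = sin φ₁ sin φ₂ + cos φ₁ cos φ₂ cos Δλ,  σ = 1.6397 rad → d_gc = 5635.5 nmi
Rhumb line: Δψ = +1.2346, q = Δφ/Δψ = 0.8143, d_rh = R√(Δφ²+q²Δλ²) = 5872.2 nmi
Excess = 5872.2 − 5635.5 = 236.7 ≈ 237 nmi

237 nmi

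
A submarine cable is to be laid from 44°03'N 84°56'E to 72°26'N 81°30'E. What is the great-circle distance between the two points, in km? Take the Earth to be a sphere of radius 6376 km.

Haversine: a = sin²(Δφ/2)+cos φ₁ cos φ₂ sin²(Δλ/2) = 0.06030;  σ = 2·atan2(√a,√(1−a))
σ = 28.430° → d = Rσ = 6376·0.49620 = 3164 km

3164 km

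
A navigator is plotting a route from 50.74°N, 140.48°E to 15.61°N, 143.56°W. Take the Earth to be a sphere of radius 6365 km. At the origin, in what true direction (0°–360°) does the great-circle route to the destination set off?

90.7°

θ = atan2( sin Δλ·cos φ₂ ,  cos φ₁ sin φ₂ − sin φ₁ cos φ₂ cos Δλ )
  = atan2(+0.9343, -0.0106) = 90.65°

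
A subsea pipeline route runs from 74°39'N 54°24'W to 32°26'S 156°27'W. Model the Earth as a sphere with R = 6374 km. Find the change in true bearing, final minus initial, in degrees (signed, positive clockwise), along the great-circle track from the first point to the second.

-73.7°

Initial bearing θ₁ = atan2(sin Δλ cos φ₂, cos φ₁ sin φ₂ − sin φ₁ cos φ₂ cos Δλ) = 271.94°
Final bearing θ₂ = (initial bearing from the destination back to the start) + 180° = 198.27°
Δθ = θ₂ − θ₁ = -73.7°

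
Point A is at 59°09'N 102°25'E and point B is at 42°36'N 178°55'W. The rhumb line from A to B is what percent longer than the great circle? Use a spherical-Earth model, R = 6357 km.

Great circle: σ = 0.8562 rad → d_gc = Rσ = 5443.1 km
Rhumb: Δφ = -0.2889, Δλ = +1.3730, Δψ = -0.4643, q = Δφ/Δψ = 0.6221 → d_rh = R√(Δφ²+q²Δλ²) = 5731.6 km
Excess = (5731.6 − 5443.1) / 5443.1 = 288.5 / 5443.1 = 5.30% ≈ 5.3%

5.3%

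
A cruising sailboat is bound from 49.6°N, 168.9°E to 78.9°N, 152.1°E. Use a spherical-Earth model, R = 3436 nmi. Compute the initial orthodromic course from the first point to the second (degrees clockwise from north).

N = sin Δλ·cos φ₂ = -0.0556;  D = cos φ₁ sin φ₂ − sin φ₁ cos φ₂ cos Δλ = +0.4956
initial course = atan2(N, D) = 353.59°

353.6°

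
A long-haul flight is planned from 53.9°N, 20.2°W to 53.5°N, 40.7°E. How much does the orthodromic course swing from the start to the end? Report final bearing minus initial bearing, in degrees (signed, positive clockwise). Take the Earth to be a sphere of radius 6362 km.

At departure: θ₁ = atan2(sin Δλ cos φ₂, cos φ₁ sin φ₂ − sin φ₁ cos φ₂ cos Δλ) = 65.22°
At arrival: θ₂ = atan2(sin Δλ cos φ₁, −cos φ₂ sin φ₁ + sin φ₂ cos φ₁ cos Δλ) = 115.93°
Δθ = θ₂ − θ₁ = +50.7°

+50.7°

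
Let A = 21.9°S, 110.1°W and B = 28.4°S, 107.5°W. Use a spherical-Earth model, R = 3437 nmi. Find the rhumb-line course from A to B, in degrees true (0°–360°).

160.1°

Meridional parts: M(φ₁)=-0.3919, M(φ₂)=-0.5173 → ΔM = -0.1254;  Δλ = +0.0454 rad
tan C = Δλ / ΔM = -0.3618 → C = 160.11°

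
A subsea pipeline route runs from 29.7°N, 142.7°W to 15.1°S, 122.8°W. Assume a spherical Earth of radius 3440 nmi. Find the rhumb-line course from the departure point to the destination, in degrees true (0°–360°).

156.8°

Meridional parts: M(φ₁)=+0.5433, M(φ₂)=-0.2666 → ΔM = -0.8099;  Δλ = +0.3473 rad
tan C = Δλ / ΔM = -0.4288 → C = 156.79°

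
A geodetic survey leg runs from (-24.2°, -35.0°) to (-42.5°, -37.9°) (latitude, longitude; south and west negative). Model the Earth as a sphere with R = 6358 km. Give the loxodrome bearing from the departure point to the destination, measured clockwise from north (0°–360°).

187.5°

Meridional parts: M(φ₁)=-0.4355, M(φ₂)=-0.8210 → ΔM = -0.3854;  Δλ = -0.0506 rad
tan C = Δλ / ΔM = +0.1313 → C = 187.48°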